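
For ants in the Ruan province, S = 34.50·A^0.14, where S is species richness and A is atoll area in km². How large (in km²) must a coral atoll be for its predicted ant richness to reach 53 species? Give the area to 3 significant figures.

53 = 34.5 × A^0.14  ⇒  A^0.14 = 53/34.5 = 1.536
ln A = ln(1.536) / 0.14 = 0.4293 / 0.14 = 3.0667
A = e^3.0667 ≈ 21.47 km²

21.5 km²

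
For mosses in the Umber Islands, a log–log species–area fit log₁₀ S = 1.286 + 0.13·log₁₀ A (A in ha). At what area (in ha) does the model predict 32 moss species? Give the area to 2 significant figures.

32 = 19.32 × A^0.13  ⇒  A^0.13 = 32/19.32 = 1.656
ln A = ln(1.656) / 0.13 = 0.5046 / 0.13 = 3.8816
A = e^3.8816 ≈ 48.5 ha

49 ha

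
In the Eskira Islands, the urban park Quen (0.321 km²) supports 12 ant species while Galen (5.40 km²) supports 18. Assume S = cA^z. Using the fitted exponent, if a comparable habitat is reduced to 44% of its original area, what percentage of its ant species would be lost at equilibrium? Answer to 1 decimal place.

z = ln(18/12) / ln(5.4/0.321) = 0.4055 / 2.8227 = 0.1436
S_new/S_old = (A_new/A_old)^z = 0.44^0.1436 = exp(0.1436 × -0.8210) = 0.8888
Fraction lost = 1 − 0.8888 = 0.1112

11.1%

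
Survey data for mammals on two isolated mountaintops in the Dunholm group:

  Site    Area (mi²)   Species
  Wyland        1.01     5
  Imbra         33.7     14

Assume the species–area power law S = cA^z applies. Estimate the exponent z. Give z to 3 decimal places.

Taking logs: ln S = ln c + z ln A, so z = (ln S₂ − ln S₁)/(ln A₂ − ln A₁).
z = ln(14/5) / ln(33.7/1.01) = ln(2.8) / ln(33.37) = 1.0296 / 3.5075 = 0.2935

0.294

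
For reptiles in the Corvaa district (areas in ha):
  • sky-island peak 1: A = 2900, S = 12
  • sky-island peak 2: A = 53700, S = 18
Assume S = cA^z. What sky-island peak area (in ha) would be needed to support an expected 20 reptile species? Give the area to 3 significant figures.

115000 ha

z = ln(18/12) / ln(53700/2900) = 0.4055 / 2.9187 = 0.1389
c = 12 / 2900^0.1389 = 12 / 3.027 = 3.964
A = (20/3.964)^(1/0.1389) ⇒ ln A = ln(5.045)/0.1389 = 11.6496
A = e^11.6496 ≈ 114645 ha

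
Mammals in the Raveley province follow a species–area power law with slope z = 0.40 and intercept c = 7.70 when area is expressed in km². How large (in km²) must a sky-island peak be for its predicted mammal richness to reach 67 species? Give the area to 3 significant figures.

67 = 7.7 × A^0.4  ⇒  A^0.4 = 67/7.7 = 8.701
ln A = ln(8.701) / 0.4 = 2.1635 / 0.4 = 5.4087
A = e^5.4087 ≈ 223.3 km²

223 km²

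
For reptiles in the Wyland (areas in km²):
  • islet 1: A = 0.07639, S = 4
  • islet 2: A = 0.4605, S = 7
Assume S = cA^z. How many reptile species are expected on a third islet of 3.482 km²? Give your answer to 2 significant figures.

z = ln(7/4) / ln(0.4605/0.07639) = 0.5596 / 1.7965 = 0.3115
c = 4 / 0.07639^0.3115 = 4 / 0.4488 = 8.913
S₃ = 8.913 × 3.482^0.3115 = 8.913 × 1.475 ≈ 13.15

13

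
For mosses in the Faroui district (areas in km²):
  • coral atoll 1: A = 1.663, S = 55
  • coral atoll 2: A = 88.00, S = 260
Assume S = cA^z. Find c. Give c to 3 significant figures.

45.1

z = ln(S₂/S₁) / ln(A₂/A₁) = ln(260/55) / ln(88/1.663) = 1.5533 / 3.9687 = 0.3914
c = S₁ / A₁^z = 55 / 1.663^0.3914 = 55 / 1.22 = 45.07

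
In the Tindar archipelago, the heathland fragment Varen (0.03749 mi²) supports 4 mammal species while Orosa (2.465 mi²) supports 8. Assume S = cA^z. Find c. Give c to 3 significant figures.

z = ln(S₂/S₁) / ln(A₂/A₁) = ln(8/4) / ln(2.465/0.03749) = 0.6931 / 4.1859 = 0.1656
c = S₁ / A₁^z = 4 / 0.03749^0.1656 = 4 / 0.5806 = 6.89

6.89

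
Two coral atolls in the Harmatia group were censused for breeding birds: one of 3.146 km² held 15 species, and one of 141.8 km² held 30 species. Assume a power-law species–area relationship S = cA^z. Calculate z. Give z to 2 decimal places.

0.18

Taking logs: ln S = ln c + z ln A, so z = (ln S₂ − ln S₁)/(ln A₂ − ln A₁).
z = ln(30/15) / ln(141.8/3.146) = ln(2) / ln(45.07) = 0.6931 / 3.8083 = 0.1820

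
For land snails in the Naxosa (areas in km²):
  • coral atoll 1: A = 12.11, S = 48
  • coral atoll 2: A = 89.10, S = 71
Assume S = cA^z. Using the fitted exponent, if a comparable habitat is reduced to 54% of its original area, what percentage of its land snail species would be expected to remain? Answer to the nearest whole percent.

89%

z = ln(71/48) / ln(89.1/12.11) = 0.3915 / 1.9957 = 0.1962
S_new/S_old = (A_new/A_old)^z = 0.54^0.1962 = exp(0.1962 × -0.6162) = 0.8861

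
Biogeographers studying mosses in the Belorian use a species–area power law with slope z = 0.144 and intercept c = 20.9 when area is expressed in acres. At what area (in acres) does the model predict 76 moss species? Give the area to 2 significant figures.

76 = 20.9 × A^0.144  ⇒  A^0.144 = 76/20.9 = 3.636
ln A = ln(3.636) / 0.144 = 1.2910 / 0.144 = 8.9652
A = e^8.9652 ≈ 7826 acres

7800 acres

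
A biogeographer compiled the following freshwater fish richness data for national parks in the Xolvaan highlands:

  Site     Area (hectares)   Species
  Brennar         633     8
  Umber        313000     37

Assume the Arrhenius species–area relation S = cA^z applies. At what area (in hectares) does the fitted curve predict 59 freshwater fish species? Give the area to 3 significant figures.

z = ln(37/8) / ln(313000/633) = 1.5315 / 6.2035 = 0.2469
c = 8 / 633^0.2469 = 8 / 4.916 = 1.627
A = (59/1.627)^(1/0.2469) ⇒ ln A = ln(36.25)/0.2469 = 14.5441
A = e^14.5441 ≈ 2072104 hectares

2070000 hectares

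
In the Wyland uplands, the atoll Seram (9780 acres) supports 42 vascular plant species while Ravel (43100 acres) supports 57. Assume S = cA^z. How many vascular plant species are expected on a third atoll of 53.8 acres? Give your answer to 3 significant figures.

14.4

z = ln(57/42) / ln(43100/9780) = 0.3054 / 1.4832 = 0.2059
c = 42 / 9780^0.2059 = 42 / 6.631 = 6.334
S₃ = 6.334 × 53.8^0.2059 = 6.334 × 2.272 ≈ 14.39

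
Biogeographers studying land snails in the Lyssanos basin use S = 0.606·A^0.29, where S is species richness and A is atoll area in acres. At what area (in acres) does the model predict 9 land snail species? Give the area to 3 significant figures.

9 = 0.606 × A^0.29  ⇒  A^0.29 = 9/0.606 = 14.85
ln A = ln(14.85) / 0.29 = 2.6981 / 0.29 = 9.3038
A = e^9.3038 ≈ 10980 acres

11000 acres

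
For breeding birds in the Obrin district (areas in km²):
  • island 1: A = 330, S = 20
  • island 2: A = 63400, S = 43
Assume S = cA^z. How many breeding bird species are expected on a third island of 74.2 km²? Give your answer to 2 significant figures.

z = ln(43/20) / ln(63400/330) = 0.7655 / 5.2581 = 0.1456
c = 20 / 330^0.1456 = 20 / 2.326 = 8.598
S₃ = 8.598 × 74.2^0.1456 = 8.598 × 1.872 ≈ 16.09

16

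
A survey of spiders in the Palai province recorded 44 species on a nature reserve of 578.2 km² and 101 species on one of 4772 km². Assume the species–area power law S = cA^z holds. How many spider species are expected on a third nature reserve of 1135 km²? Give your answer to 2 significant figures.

z = ln(101/44) / ln(4772/578.2) = 0.8309 / 2.1106 = 0.3937
c = 44 / 578.2^0.3937 = 44 / 12.23 = 3.598
S₃ = 3.598 × 1135^0.3937 = 3.598 × 15.95 ≈ 57.38

57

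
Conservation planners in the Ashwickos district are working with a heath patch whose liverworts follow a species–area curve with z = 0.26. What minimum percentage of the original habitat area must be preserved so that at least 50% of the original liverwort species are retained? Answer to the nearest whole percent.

Need (A_new/A_old)^0.26 = 0.5, so A_new/A_old = 0.5^(1/0.26) = 0.5^3.846
ln(A_new/A_old) = ln 0.5 / 0.26 = -0.6931 / 0.26 = -2.6660
A_new/A_old = e^-2.6660 ≈ 0.06953

7%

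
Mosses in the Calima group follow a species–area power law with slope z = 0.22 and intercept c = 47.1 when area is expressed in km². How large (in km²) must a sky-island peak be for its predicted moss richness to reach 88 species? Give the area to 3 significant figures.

88 = 47.1 × A^0.22  ⇒  A^0.22 = 88/47.1 = 1.868
ln A = ln(1.868) / 0.22 = 0.6251 / 0.22 = 2.8412
A = e^2.8412 ≈ 17.14 km²

17.1 km²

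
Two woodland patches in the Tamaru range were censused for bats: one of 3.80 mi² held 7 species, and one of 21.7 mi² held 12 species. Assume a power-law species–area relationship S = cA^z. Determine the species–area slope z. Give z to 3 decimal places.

Taking logs: ln S = ln c + z ln A, so z = (ln S₂ − ln S₁)/(ln A₂ − ln A₁).
z = ln(12/7) / ln(21.7/3.8) = ln(1.714) / ln(5.711) = 0.5390 / 1.7423 = 0.3094

0.309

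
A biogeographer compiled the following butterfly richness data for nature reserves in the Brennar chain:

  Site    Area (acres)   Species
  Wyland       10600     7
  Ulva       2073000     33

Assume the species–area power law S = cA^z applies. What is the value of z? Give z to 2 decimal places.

Taking logs: ln S = ln c + z ln A, so z = (ln S₂ − ln S₁)/(ln A₂ − ln A₁).
z = ln(33/7) / ln(2073000/10600) = ln(4.714) / ln(195.6) = 1.5506 / 5.2759 = 0.2939

0.29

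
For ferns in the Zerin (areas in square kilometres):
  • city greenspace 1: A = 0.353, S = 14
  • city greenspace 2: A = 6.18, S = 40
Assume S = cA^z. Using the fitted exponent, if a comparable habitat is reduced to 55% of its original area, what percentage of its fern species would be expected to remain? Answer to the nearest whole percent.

80%

z = ln(40/14) / ln(6.18/0.353) = 1.0498 / 2.8626 = 0.3667
S_new/S_old = (A_new/A_old)^z = 0.55^0.3667 = exp(0.3667 × -0.5978) = 0.8031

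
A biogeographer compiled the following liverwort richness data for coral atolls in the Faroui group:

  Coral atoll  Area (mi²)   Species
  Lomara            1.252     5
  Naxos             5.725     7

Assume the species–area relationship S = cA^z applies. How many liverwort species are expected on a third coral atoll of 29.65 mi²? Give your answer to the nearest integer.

10

z = ln(7/5) / ln(5.725/1.252) = 0.3365 / 1.5201 = 0.2213
c = 5 / 1.252^0.2213 = 5 / 1.051 = 4.757
S₃ = 4.757 × 29.65^0.2213 = 4.757 × 2.118 ≈ 10.07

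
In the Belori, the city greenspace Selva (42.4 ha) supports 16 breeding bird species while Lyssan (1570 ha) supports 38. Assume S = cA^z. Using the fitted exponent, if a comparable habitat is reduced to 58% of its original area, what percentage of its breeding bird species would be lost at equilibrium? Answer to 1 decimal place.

z = ln(38/16) / ln(1570/42.4) = 0.8650 / 3.6117 = 0.2395
S_new/S_old = (A_new/A_old)^z = 0.58^0.2395 = exp(0.2395 × -0.5447) = 0.8777
Fraction lost = 1 − 0.8777 = 0.1223

12.2%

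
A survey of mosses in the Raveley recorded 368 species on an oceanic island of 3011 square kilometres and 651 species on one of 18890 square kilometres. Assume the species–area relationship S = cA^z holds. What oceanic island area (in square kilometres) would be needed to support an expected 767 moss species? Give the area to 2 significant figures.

z = ln(651/368) / ln(18890/3011) = 0.5704 / 1.8364 = 0.3106
c = 368 / 3011^0.3106 = 368 / 12.04 = 30.57
A = (767/30.57)^(1/0.3106) ⇒ ln A = ln(25.09)/0.3106 = 10.3743
A = e^10.3743 ≈ 32025 square kilometres

32000 square kilometres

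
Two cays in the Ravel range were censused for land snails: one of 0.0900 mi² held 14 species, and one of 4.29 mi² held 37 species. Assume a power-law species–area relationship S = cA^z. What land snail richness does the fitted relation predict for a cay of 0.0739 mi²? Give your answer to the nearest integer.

13

z = ln(37/14) / ln(4.29/0.09) = 0.9719 / 3.8642 = 0.2515
c = 14 / 0.09^0.2515 = 14 / 0.5457 = 25.65
S₃ = 25.65 × 0.0739^0.2515 = 25.65 × 0.5194 ≈ 13.32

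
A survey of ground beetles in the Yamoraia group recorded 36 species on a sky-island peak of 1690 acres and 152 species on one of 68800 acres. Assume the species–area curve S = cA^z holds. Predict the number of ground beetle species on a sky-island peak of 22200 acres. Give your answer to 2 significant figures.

98

z = ln(152/36) / ln(68800/1690) = 1.4404 / 3.7065 = 0.3886
c = 36 / 1690^0.3886 = 36 / 17.96 = 2.004
S₃ = 2.004 × 22200^0.3886 = 2.004 × 48.87 ≈ 97.94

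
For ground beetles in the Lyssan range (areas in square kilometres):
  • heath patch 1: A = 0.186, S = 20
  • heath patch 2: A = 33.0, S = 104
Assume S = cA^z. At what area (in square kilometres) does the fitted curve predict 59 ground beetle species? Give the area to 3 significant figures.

z = ln(104/20) / ln(33/0.186) = 1.6487 / 5.1785 = 0.3184
c = 20 / 0.186^0.3184 = 20 / 0.5854 = 34.17
A = (59/34.17)^(1/0.3184) ⇒ ln A = ln(1.727)/0.3184 = 1.7160
A = e^1.7160 ≈ 5.562 square kilometres

5.56 square kilometres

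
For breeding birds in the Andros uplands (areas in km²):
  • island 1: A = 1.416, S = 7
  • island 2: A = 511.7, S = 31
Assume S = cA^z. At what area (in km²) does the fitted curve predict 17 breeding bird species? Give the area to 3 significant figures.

z = ln(31/7) / ln(511.7/1.416) = 1.4881 / 5.8899 = 0.2526
c = 7 / 1.416^0.2526 = 7 / 1.092 = 6.411
A = (17/6.411)^(1/0.2526) ⇒ ln A = ln(2.652)/0.2526 = 3.8598
A = e^3.8598 ≈ 47.46 km²

47.5 km²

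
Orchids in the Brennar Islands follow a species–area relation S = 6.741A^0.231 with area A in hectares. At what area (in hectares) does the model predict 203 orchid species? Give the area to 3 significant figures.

203 = 6.741 × A^0.231  ⇒  A^0.231 = 203/6.741 = 30.11
ln A = ln(30.11) / 0.231 = 3.4050 / 0.231 = 14.7402
A = e^14.7402 ≈ 2521211 hectares

2520000 hectares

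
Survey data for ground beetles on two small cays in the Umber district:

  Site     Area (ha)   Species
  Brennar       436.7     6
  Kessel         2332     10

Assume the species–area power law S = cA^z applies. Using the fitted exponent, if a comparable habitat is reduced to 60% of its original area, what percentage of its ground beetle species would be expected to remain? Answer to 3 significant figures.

z = ln(10/6) / ln(2332/436.7) = 0.5108 / 1.6752 = 0.3049
S_new/S_old = (A_new/A_old)^z = 0.6^0.3049 = exp(0.3049 × -0.5108) = 0.8558

85.6%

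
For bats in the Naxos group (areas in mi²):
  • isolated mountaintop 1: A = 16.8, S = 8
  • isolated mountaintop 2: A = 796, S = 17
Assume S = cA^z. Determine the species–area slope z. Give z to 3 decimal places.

Taking logs: ln S = ln c + z ln A, so z = (ln S₂ − ln S₁)/(ln A₂ − ln A₁).
z = ln(17/8) / ln(796/16.8) = ln(2.125) / ln(47.38) = 0.7538 / 3.8582 = 0.1954

0.195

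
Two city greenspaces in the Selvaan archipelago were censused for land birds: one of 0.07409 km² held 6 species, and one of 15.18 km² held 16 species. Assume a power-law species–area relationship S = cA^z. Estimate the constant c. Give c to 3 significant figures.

9.69

z = ln(S₂/S₁) / ln(A₂/A₁) = ln(16/6) / ln(15.18/0.07409) = 0.9808 / 5.3225 = 0.1843
c = S₁ / A₁^z = 6 / 0.07409^0.1843 = 6 / 0.619 = 9.692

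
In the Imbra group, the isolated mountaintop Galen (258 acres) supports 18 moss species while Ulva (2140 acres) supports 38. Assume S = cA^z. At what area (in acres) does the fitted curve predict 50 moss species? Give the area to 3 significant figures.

z = ln(38/18) / ln(2140/258) = 0.7472 / 2.1156 = 0.3532
c = 18 / 258^0.3532 = 18 / 7.108 = 2.532
A = (50/2.532)^(1/0.3532) ⇒ ln A = ln(19.75)/0.3532 = 8.4456
A = e^8.4456 ≈ 4654 acres

4650 acres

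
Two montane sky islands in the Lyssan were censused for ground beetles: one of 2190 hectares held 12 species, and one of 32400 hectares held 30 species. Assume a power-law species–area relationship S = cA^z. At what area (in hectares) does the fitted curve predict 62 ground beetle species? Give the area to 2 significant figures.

270000 hectares

z = ln(30/12) / ln(32400/2190) = 0.9163 / 2.6943 = 0.3401
c = 12 / 2190^0.3401 = 12 / 13.68 = 0.8773
A = (62/0.8773)^(1/0.3401) ⇒ ln A = ln(70.67)/0.3401 = 12.5205
A = e^12.5205 ≈ 273883 hectares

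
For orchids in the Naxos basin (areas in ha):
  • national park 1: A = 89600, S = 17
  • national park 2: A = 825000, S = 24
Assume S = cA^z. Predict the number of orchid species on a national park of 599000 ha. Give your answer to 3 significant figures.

22.8

z = ln(24/17) / ln(825000/89600) = 0.3448 / 2.2200 = 0.1553
c = 17 / 89600^0.1553 = 17 / 5.878 = 2.892
S₃ = 2.892 × 599000^0.1553 = 2.892 × 7.896 ≈ 22.84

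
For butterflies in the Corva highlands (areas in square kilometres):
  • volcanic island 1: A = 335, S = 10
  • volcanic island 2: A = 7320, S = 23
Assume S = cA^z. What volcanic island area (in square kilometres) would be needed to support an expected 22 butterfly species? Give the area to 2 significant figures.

z = ln(23/10) / ln(7320/335) = 0.8329 / 3.0842 = 0.2701
c = 10 / 335^0.2701 = 10 / 4.807 = 2.08
A = (22/2.08)^(1/0.2701) ⇒ ln A = ln(10.58)/0.2701 = 8.7338
A = e^8.7338 ≈ 6209 square kilometres

6200 square kilometres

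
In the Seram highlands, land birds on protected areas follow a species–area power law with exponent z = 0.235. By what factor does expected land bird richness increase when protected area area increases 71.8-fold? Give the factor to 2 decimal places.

2.73

S₂/S₁ = (A₂/A₁)^z = 71.8^0.235
ln(S₂/S₁) = 0.235 × ln 71.8 = 0.235 × 4.2739 = 1.0044
S₂/S₁ = e^1.0044 ≈ 2.73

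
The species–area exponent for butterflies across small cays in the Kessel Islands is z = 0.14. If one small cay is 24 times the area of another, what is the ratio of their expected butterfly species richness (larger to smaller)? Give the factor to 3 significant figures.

S₂/S₁ = (A₂/A₁)^z = 24^0.14
ln(S₂/S₁) = 0.14 × ln 24 = 0.14 × 3.1781 = 0.4449
S₂/S₁ = e^0.4449 ≈ 1.56

1.56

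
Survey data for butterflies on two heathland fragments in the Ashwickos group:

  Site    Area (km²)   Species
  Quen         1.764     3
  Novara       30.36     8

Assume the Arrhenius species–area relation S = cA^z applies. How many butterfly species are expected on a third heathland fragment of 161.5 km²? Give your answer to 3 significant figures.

14.2

z = ln(8/3) / ln(30.36/1.764) = 0.9808 / 2.8455 = 0.3447
c = 3 / 1.764^0.3447 = 3 / 1.216 = 2.467
S₃ = 2.467 × 161.5^0.3447 = 2.467 × 5.769 ≈ 14.23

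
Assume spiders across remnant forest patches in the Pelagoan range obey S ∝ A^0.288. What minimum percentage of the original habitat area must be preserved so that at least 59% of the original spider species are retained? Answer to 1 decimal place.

16.0%

Need (A_new/A_old)^0.288 = 0.59, so A_new/A_old = 0.59^(1/0.288) = 0.59^3.472
ln(A_new/A_old) = ln 0.59 / 0.288 = -0.5276 / 0.288 = -1.8321
A_new/A_old = e^-1.8321 ≈ 0.1601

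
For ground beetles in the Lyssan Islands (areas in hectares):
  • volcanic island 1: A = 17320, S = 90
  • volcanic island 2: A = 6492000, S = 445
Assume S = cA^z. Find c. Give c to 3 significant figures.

z = ln(S₂/S₁) / ln(A₂/A₁) = ln(445/90) / ln(6492000/17320) = 1.5983 / 5.9265 = 0.2697
c = S₁ / A₁^z = 90 / 17320^0.2697 = 90 / 13.9 = 6.474

6.47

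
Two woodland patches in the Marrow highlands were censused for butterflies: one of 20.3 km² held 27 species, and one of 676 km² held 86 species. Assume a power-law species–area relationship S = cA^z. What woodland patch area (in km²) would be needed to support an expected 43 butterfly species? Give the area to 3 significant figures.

z = ln(86/27) / ln(676/20.3) = 1.1585 / 3.5056 = 0.3305
c = 27 / 20.3^0.3305 = 27 / 2.705 = 9.983
A = (43/9.983)^(1/0.3305) ⇒ ln A = ln(4.307)/0.3305 = 4.4188
A = e^4.4188 ≈ 82.99 km²

83.0 km²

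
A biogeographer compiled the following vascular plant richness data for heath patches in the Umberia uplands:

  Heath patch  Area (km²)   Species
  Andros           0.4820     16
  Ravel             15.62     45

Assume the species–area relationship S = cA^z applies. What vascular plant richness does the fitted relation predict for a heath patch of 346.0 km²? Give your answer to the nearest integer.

z = ln(45/16) / ln(15.62/0.482) = 1.0341 / 3.4784 = 0.2973
c = 16 / 0.482^0.2973 = 16 / 0.805 = 19.88
S₃ = 19.88 × 346^0.2973 = 19.88 × 5.686 ≈ 113

113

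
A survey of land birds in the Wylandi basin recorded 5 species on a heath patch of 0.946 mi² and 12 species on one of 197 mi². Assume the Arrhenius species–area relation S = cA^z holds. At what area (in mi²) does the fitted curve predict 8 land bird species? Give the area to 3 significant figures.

z = ln(12/5) / ln(197/0.946) = 0.8755 / 5.3387 = 0.1640
c = 5 / 0.946^0.1640 = 5 / 0.9909 = 5.046
A = (8/5.046)^(1/0.1640) ⇒ ln A = ln(1.586)/0.1640 = 2.8106
A = e^2.8106 ≈ 16.62 mi²

16.6 mi²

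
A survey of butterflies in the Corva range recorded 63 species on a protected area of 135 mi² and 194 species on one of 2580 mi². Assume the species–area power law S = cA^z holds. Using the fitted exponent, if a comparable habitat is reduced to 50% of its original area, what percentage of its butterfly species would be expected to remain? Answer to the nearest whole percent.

z = ln(194/63) / ln(2580/135) = 1.1247 / 2.9503 = 0.3812
S_new/S_old = (A_new/A_old)^z = 0.5^0.3812 = exp(0.3812 × -0.6931) = 0.7678

77%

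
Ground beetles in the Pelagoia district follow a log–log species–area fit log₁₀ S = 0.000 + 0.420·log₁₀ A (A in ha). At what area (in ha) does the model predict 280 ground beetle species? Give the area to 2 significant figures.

280 = 1 × A^0.42  ⇒  A^0.42 = 280/1 = 280
ln A = ln(280) / 0.42 = 5.6348 / 0.42 = 13.4162
A = e^13.4162 ≈ 670759 ha

670000 ha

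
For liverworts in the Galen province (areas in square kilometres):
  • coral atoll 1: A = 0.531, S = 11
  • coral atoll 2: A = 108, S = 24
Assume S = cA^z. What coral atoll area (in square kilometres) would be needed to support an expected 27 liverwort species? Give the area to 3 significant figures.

z = ln(24/11) / ln(108/0.531) = 0.7802 / 5.3151 = 0.1468
c = 11 / 0.531^0.1468 = 11 / 0.9113 = 12.07
A = (27/12.07)^(1/0.1468) ⇒ ln A = ln(2.237)/0.1468 = 5.4846
A = e^5.4846 ≈ 240.9 square kilometres

241 square kilometres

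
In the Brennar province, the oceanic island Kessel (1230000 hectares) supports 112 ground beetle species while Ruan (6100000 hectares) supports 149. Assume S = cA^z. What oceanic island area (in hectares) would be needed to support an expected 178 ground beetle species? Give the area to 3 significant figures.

z = ln(149/112) / ln(6100000/1230000) = 0.2854 / 1.6013 = 0.1783
c = 112 / 1230000^0.1783 = 112 / 12.18 = 9.196
A = (178/9.196)^(1/0.1783) ⇒ ln A = ln(19.36)/0.1783 = 16.6214
A = e^16.6214 ≈ 16541997 hectares

16500000 hectares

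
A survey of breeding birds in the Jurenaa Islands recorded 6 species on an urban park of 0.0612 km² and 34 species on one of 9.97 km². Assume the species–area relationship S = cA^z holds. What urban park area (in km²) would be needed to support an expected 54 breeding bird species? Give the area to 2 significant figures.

39 km²

z = ln(34/6) / ln(9.97/0.0612) = 1.7346 / 5.0932 = 0.3406
c = 6 / 0.0612^0.3406 = 6 / 0.3862 = 15.54
A = (54/15.54)^(1/0.3406) ⇒ ln A = ln(3.476)/0.3406 = 3.6579
A = e^3.6579 ≈ 38.78 km²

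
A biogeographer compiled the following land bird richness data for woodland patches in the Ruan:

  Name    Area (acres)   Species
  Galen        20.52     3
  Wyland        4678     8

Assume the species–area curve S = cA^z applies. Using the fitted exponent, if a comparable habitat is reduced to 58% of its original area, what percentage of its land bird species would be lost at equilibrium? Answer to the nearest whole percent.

z = ln(8/3) / ln(4678/20.52) = 0.9808 / 5.4292 = 0.1807
S_new/S_old = (A_new/A_old)^z = 0.58^0.1807 = exp(0.1807 × -0.5447) = 0.9063
Fraction lost = 1 − 0.9063 = 0.09372

9%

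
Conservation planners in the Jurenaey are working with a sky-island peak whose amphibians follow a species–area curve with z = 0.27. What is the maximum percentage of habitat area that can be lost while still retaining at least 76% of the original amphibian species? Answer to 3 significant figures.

Need (A_new/A_old)^0.27 = 0.76, so A_new/A_old = 0.76^(1/0.27) = 0.76^3.704
ln(A_new/A_old) = ln 0.76 / 0.27 = -0.2744 / 0.27 = -1.0164
A_new/A_old = e^-1.0164 ≈ 0.3619
Fraction that can be lost = 1 − 0.3619 = 0.6381

63.8%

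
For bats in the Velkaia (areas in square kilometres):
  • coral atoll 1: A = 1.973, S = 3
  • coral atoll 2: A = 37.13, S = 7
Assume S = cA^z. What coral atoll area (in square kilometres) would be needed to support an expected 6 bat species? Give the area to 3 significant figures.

21.8 square kilometres

z = ln(7/3) / ln(37.13/1.973) = 0.8473 / 2.9349 = 0.2887
c = 3 / 1.973^0.2887 = 3 / 1.217 = 2.466
A = (6/2.466)^(1/0.2887) ⇒ ln A = ln(2.434)/0.2887 = 3.0805
A = e^3.0805 ≈ 21.77 square kilometres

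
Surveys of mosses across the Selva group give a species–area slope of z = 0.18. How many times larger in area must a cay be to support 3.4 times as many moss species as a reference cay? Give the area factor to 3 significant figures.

897

(A₂/A₁)^0.18 = 3.4, so A₂/A₁ = 3.4^(1/0.18) = 3.4^5.556
ln(A₂/A₁) = ln 3.4 / 0.18 = 1.2238 / 0.18 = 6.7988
A₂/A₁ = e^6.7988 ≈ 896.7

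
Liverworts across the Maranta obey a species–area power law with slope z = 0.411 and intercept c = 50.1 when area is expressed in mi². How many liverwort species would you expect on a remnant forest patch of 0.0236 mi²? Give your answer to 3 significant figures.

10.7

S = 50.1 × 0.0236^0.411
ln S = ln 50.1 + 0.411 × ln 0.0236 = 3.9140 + 0.411 × -3.7465 = 2.3742
S = e^2.3742 ≈ 10.74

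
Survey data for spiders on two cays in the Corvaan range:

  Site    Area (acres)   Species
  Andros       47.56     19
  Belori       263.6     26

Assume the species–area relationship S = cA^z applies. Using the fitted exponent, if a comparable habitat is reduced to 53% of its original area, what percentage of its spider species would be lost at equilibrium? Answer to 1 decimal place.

11.0%

z = ln(26/19) / ln(263.6/47.56) = 0.3137 / 1.7124 = 0.1832
S_new/S_old = (A_new/A_old)^z = 0.53^0.1832 = exp(0.1832 × -0.6349) = 0.8902
Fraction lost = 1 − 0.8902 = 0.1098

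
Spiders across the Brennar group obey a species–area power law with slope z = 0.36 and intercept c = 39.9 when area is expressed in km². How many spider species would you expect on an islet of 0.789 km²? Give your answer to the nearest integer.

S = 39.9 × 0.789^0.36 = 39.9 × 0.9182 ≈ 36.64

37 species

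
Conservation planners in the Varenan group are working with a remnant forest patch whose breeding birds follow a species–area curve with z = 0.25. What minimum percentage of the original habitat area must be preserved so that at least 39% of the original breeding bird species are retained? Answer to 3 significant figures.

2.31%

Need (A_new/A_old)^0.25 = 0.39, so A_new/A_old = 0.39^(1/0.25) = 0.39^4
ln(A_new/A_old) = ln 0.39 / 0.25 = -0.9416 / 0.25 = -3.7664
A_new/A_old = e^-3.7664 ≈ 0.02313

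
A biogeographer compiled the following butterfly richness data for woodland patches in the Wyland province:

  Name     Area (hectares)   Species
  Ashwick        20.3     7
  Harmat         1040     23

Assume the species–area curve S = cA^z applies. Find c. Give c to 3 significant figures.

2.82

z = ln(S₂/S₁) / ln(A₂/A₁) = ln(23/7) / ln(1040/20.3) = 1.1896 / 3.9364 = 0.3022
c = S₁ / A₁^z = 7 / 20.3^0.3022 = 7 / 2.484 = 2.818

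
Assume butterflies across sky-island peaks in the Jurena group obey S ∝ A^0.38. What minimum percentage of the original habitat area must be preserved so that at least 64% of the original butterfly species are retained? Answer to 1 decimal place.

30.9%

Need (A_new/A_old)^0.38 = 0.64, so A_new/A_old = 0.64^(1/0.38) = 0.64^2.632
ln(A_new/A_old) = ln 0.64 / 0.38 = -0.4463 / 0.38 = -1.1744
A_new/A_old = e^-1.1744 ≈ 0.309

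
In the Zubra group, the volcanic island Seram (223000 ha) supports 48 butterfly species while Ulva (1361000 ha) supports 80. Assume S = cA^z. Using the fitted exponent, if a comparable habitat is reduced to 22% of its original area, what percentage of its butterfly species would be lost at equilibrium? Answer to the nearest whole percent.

35%

z = ln(80/48) / ln(1361000/223000) = 0.5108 / 1.8088 = 0.2824
S_new/S_old = (A_new/A_old)^z = 0.22^0.2824 = exp(0.2824 × -1.5141) = 0.6521
Fraction lost = 1 − 0.6521 = 0.3479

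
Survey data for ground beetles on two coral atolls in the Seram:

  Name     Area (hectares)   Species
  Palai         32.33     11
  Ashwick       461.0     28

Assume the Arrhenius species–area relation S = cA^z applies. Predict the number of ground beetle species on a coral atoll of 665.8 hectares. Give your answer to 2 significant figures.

z = ln(28/11) / ln(461/32.33) = 0.9343 / 2.6574 = 0.3516
c = 11 / 32.33^0.3516 = 11 / 3.394 = 3.241
S₃ = 3.241 × 665.8^0.3516 = 3.241 × 9.832 ≈ 31.86

32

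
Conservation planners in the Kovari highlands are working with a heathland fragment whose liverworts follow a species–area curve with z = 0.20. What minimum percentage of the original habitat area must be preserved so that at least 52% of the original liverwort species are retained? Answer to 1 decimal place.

Need (A_new/A_old)^0.2 = 0.52, so A_new/A_old = 0.52^(1/0.2) = 0.52^5
ln(A_new/A_old) = ln 0.52 / 0.2 = -0.6539 / 0.2 = -3.2696
A_new/A_old = e^-3.2696 ≈ 0.03802

3.8%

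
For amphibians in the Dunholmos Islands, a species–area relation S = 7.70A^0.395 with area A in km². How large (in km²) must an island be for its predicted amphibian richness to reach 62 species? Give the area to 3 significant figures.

62 = 7.7 × A^0.395  ⇒  A^0.395 = 62/7.7 = 8.052
ln A = ln(8.052) / 0.395 = 2.0859 / 0.395 = 5.2808
A = e^5.2808 ≈ 196.5 km²

197 km²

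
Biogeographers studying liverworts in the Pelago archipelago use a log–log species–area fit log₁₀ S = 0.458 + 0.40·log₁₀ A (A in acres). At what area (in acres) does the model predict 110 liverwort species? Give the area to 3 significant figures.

9090 acres

110 = 2.871 × A^0.4  ⇒  A^0.4 = 110/2.871 = 38.32
ln A = ln(38.32) / 0.4 = 3.6459 / 0.4 = 9.1147
A = e^9.1147 ≈ 9088 acres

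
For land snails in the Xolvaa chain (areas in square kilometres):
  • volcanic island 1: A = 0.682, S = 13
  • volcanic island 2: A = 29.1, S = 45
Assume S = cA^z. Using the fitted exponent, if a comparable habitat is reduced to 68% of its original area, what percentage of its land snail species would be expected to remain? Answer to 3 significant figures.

88.0%

z = ln(45/13) / ln(29.1/0.682) = 1.2417 / 3.7535 = 0.3308
S_new/S_old = (A_new/A_old)^z = 0.68^0.3308 = exp(0.3308 × -0.3857) = 0.8802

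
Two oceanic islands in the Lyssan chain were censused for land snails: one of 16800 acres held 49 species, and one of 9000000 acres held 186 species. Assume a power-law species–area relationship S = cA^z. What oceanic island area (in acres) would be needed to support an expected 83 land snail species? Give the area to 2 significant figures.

200000 acres

z = ln(186/49) / ln(9000000/16800) = 1.3339 / 6.2836 = 0.2123
c = 49 / 16800^0.2123 = 49 / 7.888 = 6.212
A = (83/6.212)^(1/0.2123) ⇒ ln A = ln(13.36)/0.2123 = 12.2117
A = e^12.2117 ≈ 201132 acres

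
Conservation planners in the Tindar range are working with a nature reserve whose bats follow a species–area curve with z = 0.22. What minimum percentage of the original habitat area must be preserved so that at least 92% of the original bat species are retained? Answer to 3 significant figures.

Need (A_new/A_old)^0.22 = 0.92, so A_new/A_old = 0.92^(1/0.22) = 0.92^4.545
ln(A_new/A_old) = ln 0.92 / 0.22 = -0.0834 / 0.22 = -0.3790
A_new/A_old = e^-0.3790 ≈ 0.6845

68.5%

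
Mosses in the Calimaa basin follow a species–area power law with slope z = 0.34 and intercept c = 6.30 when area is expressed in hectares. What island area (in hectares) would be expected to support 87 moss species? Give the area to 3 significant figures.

2260 hectares

87 = 6.3 × A^0.34  ⇒  A^0.34 = 87/6.3 = 13.81
ln A = ln(13.81) / 0.34 = 2.6254 / 0.34 = 7.7216
A = e^7.7216 ≈ 2257 hectares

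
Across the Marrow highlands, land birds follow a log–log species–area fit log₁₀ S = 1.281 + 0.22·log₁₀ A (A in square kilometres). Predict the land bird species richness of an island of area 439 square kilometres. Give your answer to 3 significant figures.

S = 19.1 × 439^0.22
ln S = ln 19.1 + 0.22 × ln 439 = 2.9496 + 0.22 × 6.0845 = 4.2882
S = e^4.2882 ≈ 72.84

72.8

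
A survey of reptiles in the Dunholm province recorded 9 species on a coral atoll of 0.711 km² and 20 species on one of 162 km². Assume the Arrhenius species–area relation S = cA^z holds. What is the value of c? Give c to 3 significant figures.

z = ln(S₂/S₁) / ln(A₂/A₁) = ln(20/9) / ln(162/0.711) = 0.7985 / 5.4287 = 0.1471
c = S₁ / A₁^z = 9 / 0.711^0.1471 = 9 / 0.9511 = 9.463

9.46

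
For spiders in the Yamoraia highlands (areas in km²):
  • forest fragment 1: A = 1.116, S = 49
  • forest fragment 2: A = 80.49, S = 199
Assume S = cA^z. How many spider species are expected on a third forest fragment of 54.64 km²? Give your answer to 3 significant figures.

175

z = ln(199/49) / ln(80.49/1.116) = 1.4015 / 4.2784 = 0.3276
c = 49 / 1.116^0.3276 = 49 / 1.037 = 47.27
S₃ = 47.27 × 54.64^0.3276 = 47.27 × 3.708 ≈ 175.3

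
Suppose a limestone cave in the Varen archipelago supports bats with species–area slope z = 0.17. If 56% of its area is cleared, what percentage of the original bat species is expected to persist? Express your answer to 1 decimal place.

S_new/S_old = (A_new/A_old)^z = 0.44^0.17
= exp(0.17 × ln 0.44) = exp(0.17 × -0.8210) = exp(-0.1396) ≈ 0.8697

87.0%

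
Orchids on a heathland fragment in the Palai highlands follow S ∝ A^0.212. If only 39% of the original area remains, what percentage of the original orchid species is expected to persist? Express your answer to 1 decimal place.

S_new/S_old = (A_new/A_old)^z = 0.39^0.212
= exp(0.212 × ln 0.39) = exp(0.212 × -0.9416) = exp(-0.1996) ≈ 0.819

81.9%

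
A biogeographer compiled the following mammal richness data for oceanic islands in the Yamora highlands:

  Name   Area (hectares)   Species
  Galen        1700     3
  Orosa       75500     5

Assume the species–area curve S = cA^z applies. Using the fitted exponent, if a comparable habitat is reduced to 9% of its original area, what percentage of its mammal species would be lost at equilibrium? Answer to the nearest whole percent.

z = ln(5/3) / ln(75500/1700) = 0.5108 / 3.7935 = 0.1347
S_new/S_old = (A_new/A_old)^z = 0.09^0.1347 = exp(0.1347 × -2.4079) = 0.7231
Fraction lost = 1 − 0.7231 = 0.2769

28%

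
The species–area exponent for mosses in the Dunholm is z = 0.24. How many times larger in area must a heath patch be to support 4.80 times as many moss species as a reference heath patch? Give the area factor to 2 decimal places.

689.45

(A₂/A₁)^0.24 = 4.8, so A₂/A₁ = 4.8^(1/0.24) = 4.8^4.167
ln(A₂/A₁) = ln 4.8 / 0.24 = 1.5686 / 0.24 = 6.5359
A₂/A₁ = e^6.5359 ≈ 689.5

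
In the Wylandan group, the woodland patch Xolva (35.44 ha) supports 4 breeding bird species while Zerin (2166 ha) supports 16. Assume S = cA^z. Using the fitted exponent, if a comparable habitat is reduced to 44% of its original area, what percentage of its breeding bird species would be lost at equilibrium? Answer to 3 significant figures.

24.2%

z = ln(16/4) / ln(2166/35.44) = 1.3863 / 4.1128 = 0.3371
S_new/S_old = (A_new/A_old)^z = 0.44^0.3371 = exp(0.3371 × -0.8210) = 0.7583
Fraction lost = 1 − 0.7583 = 0.2417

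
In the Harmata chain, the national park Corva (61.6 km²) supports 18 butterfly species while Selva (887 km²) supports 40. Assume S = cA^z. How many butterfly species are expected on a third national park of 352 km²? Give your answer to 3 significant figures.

z = ln(40/18) / ln(887/61.6) = 0.7985 / 2.6672 = 0.2994
c = 18 / 61.6^0.2994 = 18 / 3.434 = 5.242
S₃ = 5.242 × 352^0.2994 = 5.242 × 5.786 ≈ 30.33

30.3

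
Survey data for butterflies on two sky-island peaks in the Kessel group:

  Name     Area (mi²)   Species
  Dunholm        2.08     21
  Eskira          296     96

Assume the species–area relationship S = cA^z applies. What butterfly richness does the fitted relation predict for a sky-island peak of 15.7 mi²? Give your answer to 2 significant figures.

z = ln(96/21) / ln(296/2.08) = 1.5198 / 4.9580 = 0.3065
c = 21 / 2.08^0.3065 = 21 / 1.252 = 16.78
S₃ = 16.78 × 15.7^0.3065 = 16.78 × 2.326 ≈ 39.02

39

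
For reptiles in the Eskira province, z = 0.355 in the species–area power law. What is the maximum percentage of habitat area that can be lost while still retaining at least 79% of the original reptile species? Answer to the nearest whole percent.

49%

Need (A_new/A_old)^0.355 = 0.79, so A_new/A_old = 0.79^(1/0.355) = 0.79^2.817
ln(A_new/A_old) = ln 0.79 / 0.355 = -0.2357 / 0.355 = -0.6640
A_new/A_old = e^-0.6640 ≈ 0.5148
Fraction that can be lost = 1 − 0.5148 = 0.4852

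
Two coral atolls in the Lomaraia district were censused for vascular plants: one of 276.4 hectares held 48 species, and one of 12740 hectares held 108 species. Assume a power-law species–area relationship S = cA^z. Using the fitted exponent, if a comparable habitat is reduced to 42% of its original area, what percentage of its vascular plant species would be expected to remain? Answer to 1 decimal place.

83.2%

z = ln(108/48) / ln(12740/276.4) = 0.8109 / 3.8307 = 0.2117
S_new/S_old = (A_new/A_old)^z = 0.42^0.2117 = exp(0.2117 × -0.8675) = 0.8322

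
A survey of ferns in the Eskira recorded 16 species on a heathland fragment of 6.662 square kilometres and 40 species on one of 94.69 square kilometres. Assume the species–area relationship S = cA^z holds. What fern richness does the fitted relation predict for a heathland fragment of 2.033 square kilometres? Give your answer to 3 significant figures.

z = ln(40/16) / ln(94.69/6.662) = 0.9163 / 2.6542 = 0.3452
c = 16 / 6.662^0.3452 = 16 / 1.925 = 8.314
S₃ = 8.314 × 2.033^0.3452 = 8.314 × 1.278 ≈ 10.62

10.6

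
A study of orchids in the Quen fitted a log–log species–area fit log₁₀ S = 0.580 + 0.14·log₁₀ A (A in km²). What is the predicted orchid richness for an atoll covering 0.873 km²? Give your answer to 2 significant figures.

S = 3.802 × 0.873^0.14 = 3.802 × 0.9812 ≈ 3.73

3.7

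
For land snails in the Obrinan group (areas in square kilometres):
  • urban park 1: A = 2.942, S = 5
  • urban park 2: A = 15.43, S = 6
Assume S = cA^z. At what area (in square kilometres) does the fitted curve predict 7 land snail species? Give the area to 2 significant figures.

z = ln(6/5) / ln(15.43/2.942) = 0.1823 / 1.6572 = 0.1100
c = 5 / 2.942^0.1100 = 5 / 1.126 = 4.44
A = (7/4.44)^(1/0.1100) ⇒ ln A = ln(1.576)/0.1100 = 4.1375
A = e^4.1375 ≈ 62.64 square kilometres

63 square kilometres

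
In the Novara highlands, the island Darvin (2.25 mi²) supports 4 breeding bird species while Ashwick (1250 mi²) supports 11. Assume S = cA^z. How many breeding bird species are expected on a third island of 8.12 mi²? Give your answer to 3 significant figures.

z = ln(11/4) / ln(1250/2.25) = 1.0116 / 6.3200 = 0.1601
c = 4 / 2.25^0.1601 = 4 / 1.139 = 3.513
S₃ = 3.513 × 8.12^0.1601 = 3.513 × 1.398 ≈ 4.912

4.91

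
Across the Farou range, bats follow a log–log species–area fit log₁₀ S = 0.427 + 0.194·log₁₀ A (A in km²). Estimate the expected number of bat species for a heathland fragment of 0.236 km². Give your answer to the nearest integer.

2 species

S = 2.673 × 0.236^0.194
ln S = ln 2.673 + 0.194 × ln 0.236 = 0.9832 + 0.194 × -1.4439 = 0.7031
S = e^0.7031 ≈ 2.02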